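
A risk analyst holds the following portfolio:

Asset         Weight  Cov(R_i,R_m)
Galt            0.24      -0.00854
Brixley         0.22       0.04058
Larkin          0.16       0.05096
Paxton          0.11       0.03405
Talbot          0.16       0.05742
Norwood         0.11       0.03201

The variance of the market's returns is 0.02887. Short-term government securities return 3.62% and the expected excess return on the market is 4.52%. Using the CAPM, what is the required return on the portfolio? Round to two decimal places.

β_Galt = -0.00854 / 0.02887 = -0.2958
β_Brixley = 0.04058 / 0.02887 = 1.4056
β_Larkin = 0.05096 / 0.02887 = 1.7652
β_Paxton = 0.03405 / 0.02887 = 1.1794
β_Talbot = 0.05742 / 0.02887 = 1.9889
β_Norwood = 0.03201 / 0.02887 = 1.1088
β_P = Σ w_i β_i = 0.24×-0.2958 + 0.22×1.4056 + 0.16×1.7652 + 0.11×1.1794 + 0.16×1.9889 + 0.11×1.1088 = 1.0906
E(R_P) = R_f + β_P × MRP = 3.62% + 1.0906 × 4.52% = 8.55%

8.55%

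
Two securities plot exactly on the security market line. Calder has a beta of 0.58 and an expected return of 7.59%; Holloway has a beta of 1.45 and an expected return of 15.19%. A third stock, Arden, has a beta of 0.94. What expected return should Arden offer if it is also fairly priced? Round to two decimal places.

MRP (SML slope) = (15.19% − 7.59%) / (1.45 − 0.58) = 7.60% / 0.87 = 8.7356%
R_f (intercept) = 7.59% − 0.58 × 8.7356% = 2.5234%
E(R_Arden) = R_f + β × MRP = 2.5234% + 0.94 × 8.7356% = 10.73%

10.73%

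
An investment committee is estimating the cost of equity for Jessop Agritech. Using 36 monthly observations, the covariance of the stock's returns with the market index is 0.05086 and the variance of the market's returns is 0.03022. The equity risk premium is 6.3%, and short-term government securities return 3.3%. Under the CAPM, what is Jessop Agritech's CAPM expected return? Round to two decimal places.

13.90%

β = Cov(R_i, R_m) / Var(R_m) = 0.05086 / 0.03022 = 1.6830
E(R) = R_f + β × MRP = 3.3% + 1.6830 × 6.3% = 13.90%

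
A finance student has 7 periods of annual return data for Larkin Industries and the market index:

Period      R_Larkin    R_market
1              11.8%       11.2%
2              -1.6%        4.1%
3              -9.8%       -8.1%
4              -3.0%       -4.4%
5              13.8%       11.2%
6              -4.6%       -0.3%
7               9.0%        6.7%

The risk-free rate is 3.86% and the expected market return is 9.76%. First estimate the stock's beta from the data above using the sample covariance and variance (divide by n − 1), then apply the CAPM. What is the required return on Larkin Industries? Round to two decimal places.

10.65%

Mean R_i = (11.8 − 1.6 − 9.8 − 3.0 + 13.8 − 4.6 + 9.0) / 7 = 2.2286%
Mean R_m = (11.2 + 4.1 − 8.1 − 4.4 + 11.2 − 0.3 + 6.7) / 7 = 2.9143%
Σ(R_i − R̄_i)(R_m − R̄_m) = 388.9571  ⇒  Cov = 388.9571 / 6 = 64.8262
Σ(R_m − R̄_m)² = 338.1886  ⇒  Var(R_m) = 338.1886 / 6 = 56.3648
β = Cov / Var(R_m) = 64.8262 / 56.3648 = 1.1501
MRP = 9.76% − 3.86% = 5.90%
E(R) = R_f + β × MRP = 3.86% + 1.1501 × 5.90% = 10.65%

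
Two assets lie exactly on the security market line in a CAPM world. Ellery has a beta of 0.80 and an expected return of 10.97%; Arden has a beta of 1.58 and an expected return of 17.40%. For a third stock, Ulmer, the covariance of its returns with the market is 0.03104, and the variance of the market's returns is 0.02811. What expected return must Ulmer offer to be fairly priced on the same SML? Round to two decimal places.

13.48%

MRP = (17.40% − 10.97%) / (1.58 − 0.80) = 8.2436%
R_f = 10.97% − 0.80 × 8.2436% = 4.3751%
β_Ulmer = Cov / Var(R_m) = 0.03104 / 0.02811 = 1.1042
E(R_Ulmer) = R_f + β × MRP = 4.3751% + 1.1042 × 8.2436% = 13.48%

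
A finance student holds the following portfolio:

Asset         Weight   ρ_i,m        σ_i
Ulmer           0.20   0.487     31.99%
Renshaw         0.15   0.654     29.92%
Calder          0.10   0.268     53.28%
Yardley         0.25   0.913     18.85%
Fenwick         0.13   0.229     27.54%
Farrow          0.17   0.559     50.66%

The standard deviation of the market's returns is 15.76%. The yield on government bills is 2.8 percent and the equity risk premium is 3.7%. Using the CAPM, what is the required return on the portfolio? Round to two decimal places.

β_Ulmer = 0.487 × 31.99% / 15.76% = 0.9885
β_Renshaw = 0.654 × 29.92% / 15.76% = 1.2416
β_Calder = 0.268 × 53.28% / 15.76% = 0.9060
β_Yardley = 0.913 × 18.85% / 15.76% = 1.0920
β_Fenwick = 0.229 × 27.54% / 15.76% = 0.4002
β_Farrow = 0.559 × 50.66% / 15.76% = 1.7969
β_P = Σ w_i β_i = 0.20×0.9885 + 0.15×1.2416 + 0.10×0.9060 + 0.25×1.0920 + 0.13×0.4002 + 0.17×1.7969 = 1.1050
E(R_P) = R_f + β_P × MRP = 2.8% + 1.1050 × 3.7% = 6.89%

6.89%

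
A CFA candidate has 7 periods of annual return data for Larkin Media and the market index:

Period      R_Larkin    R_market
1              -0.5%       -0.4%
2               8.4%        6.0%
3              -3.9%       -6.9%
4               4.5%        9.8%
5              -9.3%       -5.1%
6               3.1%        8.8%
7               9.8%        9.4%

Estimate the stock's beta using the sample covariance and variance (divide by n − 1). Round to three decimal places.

0.823

Mean R_i = (-0.5 + 8.4 − 3.9 + 4.5 − 9.3 + 3.1 + 9.8) / 7 = 1.7286%
Mean R_m = (-0.4 + 6.0 − 6.9 + 9.8 − 5.1 + 8.8 + 9.4) / 7 = 3.0857%
Σ(R_i − R̄_i)(R_m − R̄_m) = 251.1029  ⇒  Cov = 251.1029 / 6 = 41.8505
Σ(R_m − R̄_m)² = 304.9686  ⇒  Var(R_m) = 304.9686 / 6 = 50.8281
β = Cov / Var(R_m) = 41.8505 / 50.8281 = 0.8234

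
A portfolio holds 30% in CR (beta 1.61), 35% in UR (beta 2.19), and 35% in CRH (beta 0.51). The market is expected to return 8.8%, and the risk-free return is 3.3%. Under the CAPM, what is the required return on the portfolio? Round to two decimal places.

11.15%

β_P = Σ w_i β_i = 0.30×1.61 + 0.35×2.19 + 0.35×0.51 = 1.4280
MRP = 8.8% − 3.3% = 5.50%
E(R_P) = R_f + β_P × MRP = 3.3% + 1.4280 × 5.5% = 11.15%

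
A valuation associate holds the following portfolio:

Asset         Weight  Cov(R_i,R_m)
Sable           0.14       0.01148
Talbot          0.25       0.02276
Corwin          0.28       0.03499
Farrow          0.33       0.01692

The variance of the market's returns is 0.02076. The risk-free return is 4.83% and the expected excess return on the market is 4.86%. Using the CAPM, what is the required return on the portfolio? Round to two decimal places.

β_Sable = 0.01148 / 0.02076 = 0.5530
β_Talbot = 0.02276 / 0.02076 = 1.0963
β_Corwin = 0.03499 / 0.02076 = 1.6855
β_Farrow = 0.01692 / 0.02076 = 0.8150
β_P = Σ w_i β_i = 0.14×0.5530 + 0.25×1.0963 + 0.28×1.6855 + 0.33×0.8150 = 1.0924
E(R_P) = R_f + β_P × MRP = 4.83% + 1.0924 × 4.86% = 10.14%

10.14%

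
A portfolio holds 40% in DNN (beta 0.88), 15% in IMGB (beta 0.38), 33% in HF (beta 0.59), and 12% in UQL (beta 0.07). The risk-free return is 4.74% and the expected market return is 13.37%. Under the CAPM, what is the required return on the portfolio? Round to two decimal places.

10.02%

β_P = Σ w_i β_i = 0.40×0.88 + 0.15×0.38 + 0.33×0.59 + 0.12×0.07 = 0.6121
MRP = 13.37% − 4.74% = 8.63%
E(R_P) = R_f + β_P × MRP = 4.74% + 0.6121 × 8.63% = 10.02%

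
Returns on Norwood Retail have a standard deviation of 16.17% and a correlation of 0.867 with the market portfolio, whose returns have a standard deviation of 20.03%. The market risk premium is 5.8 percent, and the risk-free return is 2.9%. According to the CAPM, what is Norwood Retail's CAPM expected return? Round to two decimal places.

β = ρ × σ_i / σ_m = 0.867 × 16.17% / 20.03% = 0.6999
E(R) = 2.9% + 0.6999 × 5.8% = 6.96%

6.96%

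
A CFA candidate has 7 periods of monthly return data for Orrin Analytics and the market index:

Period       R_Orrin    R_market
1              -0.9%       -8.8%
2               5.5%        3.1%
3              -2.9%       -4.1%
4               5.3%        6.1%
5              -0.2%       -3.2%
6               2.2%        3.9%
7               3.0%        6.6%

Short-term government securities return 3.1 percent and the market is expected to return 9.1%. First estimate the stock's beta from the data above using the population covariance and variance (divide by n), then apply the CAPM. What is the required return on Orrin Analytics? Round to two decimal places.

Mean R_i = (-0.9 + 5.5 − 2.9 + 5.3 − 0.2 + 2.2 + 3.0) / 7 = 1.7143%
Mean R_m = (-8.8 + 3.1 − 4.1 + 6.1 − 3.2 + 3.9 + 6.6) / 7 = 0.5143%
Σ(R_i − R̄_i)(R_m − R̄_m) = 92.0386  ⇒  Cov = 92.0386 / 7 = 13.1484
Σ(R_m − R̄_m)² = 208.2286  ⇒  Var(R_m) = 208.2286 / 7 = 29.7469
β = Cov / Var(R_m) = 13.1484 / 29.7469 = 0.4420
MRP = 9.1% − 3.1% = 6.00%
E(R) = R_f + β × MRP = 3.1% + 0.4420 × 6.0% = 5.75%

5.75%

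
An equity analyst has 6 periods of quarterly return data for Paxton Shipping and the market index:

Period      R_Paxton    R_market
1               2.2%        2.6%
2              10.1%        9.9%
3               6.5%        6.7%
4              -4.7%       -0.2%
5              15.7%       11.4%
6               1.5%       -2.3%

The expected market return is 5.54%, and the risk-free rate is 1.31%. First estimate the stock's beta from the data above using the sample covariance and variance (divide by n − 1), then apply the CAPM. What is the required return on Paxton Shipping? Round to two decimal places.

Mean R_i = (2.2 + 10.1 + 6.5 − 4.7 + 15.7 + 1.5) / 6 = 5.2167%
Mean R_m = (2.6 + 9.9 + 6.7 − 0.2 + 11.4 − 2.3) / 6 = 4.6833%
Σ(R_i − R̄_i)(R_m − R̄_m) = 179.1417  ⇒  Cov = 179.1417 / 5 = 35.8283
Σ(R_m − R̄_m)² = 153.3483  ⇒  Var(R_m) = 153.3483 / 5 = 30.6697
β = Cov / Var(R_m) = 35.8283 / 30.6697 = 1.1682
MRP = 5.54% − 1.31% = 4.23%
E(R) = R_f + β × MRP = 1.31% + 1.1682 × 4.23% = 6.25%

6.25%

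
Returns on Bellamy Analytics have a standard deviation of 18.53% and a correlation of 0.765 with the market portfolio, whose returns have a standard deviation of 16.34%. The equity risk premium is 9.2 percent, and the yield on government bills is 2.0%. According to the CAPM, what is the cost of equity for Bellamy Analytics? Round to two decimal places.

β = ρ × σ_i / σ_m = 0.765 × 18.53% / 16.34% = 0.8675
E(R) = 2.0% + 0.8675 × 9.2% = 9.98%

9.98%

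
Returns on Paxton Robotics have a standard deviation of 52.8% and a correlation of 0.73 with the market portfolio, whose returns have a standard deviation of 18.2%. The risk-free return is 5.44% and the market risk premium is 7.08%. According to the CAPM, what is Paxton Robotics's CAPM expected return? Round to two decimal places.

20.43%

β = ρ × σ_i / σ_m = 0.73 × 52.8% / 18.2% = 2.1178
E(R) = 5.44% + 2.1178 × 7.08% = 20.43%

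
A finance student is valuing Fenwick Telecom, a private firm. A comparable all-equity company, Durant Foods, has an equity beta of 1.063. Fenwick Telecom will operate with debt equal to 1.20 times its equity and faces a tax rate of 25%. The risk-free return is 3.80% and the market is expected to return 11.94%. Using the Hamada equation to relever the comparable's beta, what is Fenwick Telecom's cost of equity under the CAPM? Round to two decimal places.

20.24%

β_L = β_U × [1 + (1 − t)(D/E)] = 1.063 × [1 + (1 − 0.25) × 1.20]
    = 1.063 × [1 + 0.75 × 1.20] = 1.063 × 1.9000 = 2.0197
MRP = 11.94% − 3.80% = 8.14%
E(R) = R_f + β_L × MRP = 3.80% + 2.0197 × 8.14% = 20.24%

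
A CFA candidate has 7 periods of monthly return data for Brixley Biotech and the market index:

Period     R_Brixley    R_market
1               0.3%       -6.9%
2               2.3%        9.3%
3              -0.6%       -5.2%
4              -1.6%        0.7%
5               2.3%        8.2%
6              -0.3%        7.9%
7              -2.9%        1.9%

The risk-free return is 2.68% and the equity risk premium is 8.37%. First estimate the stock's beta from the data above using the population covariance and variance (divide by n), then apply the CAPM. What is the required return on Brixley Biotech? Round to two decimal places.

3.76%

Mean R_i = (0.3 + 2.3 − 0.6 − 1.6 + 2.3 − 0.3 − 2.9) / 7 = -0.0714%
Mean R_m = (-6.9 + 9.3 − 5.2 + 0.7 + 8.2 + 7.9 + 1.9) / 7 = 2.2714%
Σ(R_i − R̄_i)(R_m − R̄_m) = 33.4357  ⇒  Cov = 33.4357 / 7 = 4.7765
Σ(R_m − R̄_m)² = 258.7743  ⇒  Var(R_m) = 258.7743 / 7 = 36.9678
β = Cov / Var(R_m) = 4.7765 / 36.9678 = 0.1292
E(R) = R_f + β × MRP = 2.68% + 0.1292 × 8.37% = 3.76%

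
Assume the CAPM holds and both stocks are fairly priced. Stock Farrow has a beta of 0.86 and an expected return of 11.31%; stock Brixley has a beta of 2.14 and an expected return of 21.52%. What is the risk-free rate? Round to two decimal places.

4.45%

Both satisfy E(R) = R_f + β·MRP, so the slope of the SML is
MRP = (21.52% − 11.31%) / (2.14 − 0.86) = 10.21% / 1.28 = 7.9766%
R_f = E(R_Farrow) − β_Farrow·MRP = 11.31% − 0.86 × 7.9766% = 4.4501%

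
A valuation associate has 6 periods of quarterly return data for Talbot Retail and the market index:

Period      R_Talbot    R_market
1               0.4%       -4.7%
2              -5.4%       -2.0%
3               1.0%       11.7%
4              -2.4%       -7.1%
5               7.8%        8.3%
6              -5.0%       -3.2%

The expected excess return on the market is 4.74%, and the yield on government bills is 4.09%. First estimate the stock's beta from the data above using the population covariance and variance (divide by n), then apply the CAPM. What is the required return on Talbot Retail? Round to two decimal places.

6.05%

Mean R_i = (0.4 − 5.4 + 1.0 − 2.4 + 7.8 − 5.0) / 6 = -0.6000%
Mean R_m = (-4.7 − 2.0 + 11.7 − 7.1 + 8.3 − 3.2) / 6 = 0.5000%
Σ(R_i − R̄_i)(R_m − R̄_m) = 120.2000  ⇒  Cov = 120.2000 / 6 = 20.0333
Σ(R_m − R̄_m)² = 291.0200  ⇒  Var(R_m) = 291.0200 / 6 = 48.5033
β = Cov / Var(R_m) = 20.0333 / 48.5033 = 0.4130
E(R) = R_f + β × MRP = 4.09% + 0.4130 × 4.74% = 6.05%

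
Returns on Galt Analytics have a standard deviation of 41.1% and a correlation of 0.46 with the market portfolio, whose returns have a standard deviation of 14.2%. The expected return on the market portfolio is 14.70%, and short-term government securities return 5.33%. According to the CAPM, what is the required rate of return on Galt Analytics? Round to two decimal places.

17.81%

β = ρ × σ_i / σ_m = 0.46 × 41.1% / 14.2% = 1.3314
MRP = 14.70% − 5.33% = 9.37%
E(R) = 5.33% + 1.3314 × 9.37% = 17.81%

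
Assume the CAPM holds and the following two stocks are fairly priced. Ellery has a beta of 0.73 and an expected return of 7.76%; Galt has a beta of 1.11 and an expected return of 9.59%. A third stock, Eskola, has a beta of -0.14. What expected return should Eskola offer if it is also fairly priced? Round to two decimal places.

MRP (SML slope) = (9.59% − 7.76%) / (1.11 − 0.73) = 1.83% / 0.38 = 4.8158%
R_f (intercept) = 7.76% − 0.73 × 4.8158% = 4.2445%
E(R_Eskola) = R_f + β × MRP = 4.2445% + -0.14 × 4.8158% = 3.57%

3.57%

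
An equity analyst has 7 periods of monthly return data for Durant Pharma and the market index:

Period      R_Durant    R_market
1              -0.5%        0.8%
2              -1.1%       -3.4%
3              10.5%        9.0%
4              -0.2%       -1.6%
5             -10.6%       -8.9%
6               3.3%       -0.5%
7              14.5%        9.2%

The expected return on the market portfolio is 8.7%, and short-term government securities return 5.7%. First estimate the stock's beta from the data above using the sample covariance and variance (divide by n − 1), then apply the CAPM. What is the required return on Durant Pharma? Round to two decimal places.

9.37%

Mean R_i = (-0.5 − 1.1 + 10.5 − 0.2 − 10.6 + 3.3 + 14.5) / 7 = 2.2714%
Mean R_m = (0.8 − 3.4 + 9.0 − 1.6 − 8.9 − 0.5 + 9.2) / 7 = 0.6571%
Σ(R_i − R̄_i)(R_m − R̄_m) = 313.8014  ⇒  Cov = 313.8014 / 6 = 52.3002
Σ(R_m − R̄_m)² = 256.8371  ⇒  Var(R_m) = 256.8371 / 6 = 42.8062
β = Cov / Var(R_m) = 52.3002 / 42.8062 = 1.2218
MRP = 8.7% − 5.7% = 3.00%
E(R) = R_f + β × MRP = 5.7% + 1.2218 × 3.0% = 9.37%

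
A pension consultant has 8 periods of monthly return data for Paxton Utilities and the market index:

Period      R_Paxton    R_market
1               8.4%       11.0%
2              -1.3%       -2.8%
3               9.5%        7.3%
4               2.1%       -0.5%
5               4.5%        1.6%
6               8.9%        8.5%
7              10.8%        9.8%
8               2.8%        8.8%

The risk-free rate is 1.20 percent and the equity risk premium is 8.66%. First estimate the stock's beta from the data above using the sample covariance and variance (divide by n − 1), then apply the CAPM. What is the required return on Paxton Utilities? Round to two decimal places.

Mean R_i = (8.4 − 1.3 + 9.5 + 2.1 + 4.5 + 8.9 + 10.8 + 2.8) / 8 = 5.7125%
Mean R_m = (11.0 − 2.8 + 7.3 − 0.5 + 1.6 + 8.5 + 9.8 + 8.8) / 8 = 5.4625%
Σ(R_i − R̄_i)(R_m − R̄_m) = 128.0338  ⇒  Cov = 128.0338 / 7 = 18.2905
Σ(R_m − R̄_m)² = 191.9588  ⇒  Var(R_m) = 191.9588 / 7 = 27.4227
β = Cov / Var(R_m) = 18.2905 / 27.4227 = 0.6670
E(R) = R_f + β × MRP = 1.20% + 0.6670 × 8.66% = 6.98%

6.98%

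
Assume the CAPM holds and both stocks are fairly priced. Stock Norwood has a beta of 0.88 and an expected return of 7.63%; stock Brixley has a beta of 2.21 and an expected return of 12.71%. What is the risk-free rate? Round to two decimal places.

Both satisfy E(R) = R_f + β·MRP, so the slope of the SML is
MRP = (12.71% − 7.63%) / (2.21 − 0.88) = 5.08% / 1.33 = 3.8195%
R_f = E(R_Norwood) − β_Norwood·MRP = 7.63% − 0.88 × 3.8195% = 4.2688%

4.27%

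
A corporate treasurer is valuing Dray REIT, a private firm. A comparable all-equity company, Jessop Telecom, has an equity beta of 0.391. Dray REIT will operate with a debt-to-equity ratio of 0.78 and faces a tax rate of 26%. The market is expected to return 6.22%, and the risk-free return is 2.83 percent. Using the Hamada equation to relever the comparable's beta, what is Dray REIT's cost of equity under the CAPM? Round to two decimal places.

4.92%

β_L = β_U × [1 + (1 − t)(D/E)] = 0.391 × [1 + (1 − 0.26) × 0.78]
    = 0.391 × [1 + 0.74 × 0.78] = 0.391 × 1.5772 = 0.6167
MRP = 6.22% − 2.83% = 3.39%
E(R) = R_f + β_L × MRP = 2.83% + 0.6167 × 3.39% = 4.92%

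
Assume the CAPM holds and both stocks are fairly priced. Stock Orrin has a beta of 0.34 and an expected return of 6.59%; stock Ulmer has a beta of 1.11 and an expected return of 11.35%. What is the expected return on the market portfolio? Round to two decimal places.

10.67%

Both satisfy E(R) = R_f + β·MRP, so the slope of the SML is
MRP = (11.35% − 6.59%) / (1.11 − 0.34) = 4.76% / 0.77 = 6.1818%
R_f = E(R_Orrin) − β_Orrin·MRP = 6.59% − 0.34 × 6.1818% = 4.4882%
E(R_m) = R_f + MRP = 4.4882% + 6.1818% = 10.67%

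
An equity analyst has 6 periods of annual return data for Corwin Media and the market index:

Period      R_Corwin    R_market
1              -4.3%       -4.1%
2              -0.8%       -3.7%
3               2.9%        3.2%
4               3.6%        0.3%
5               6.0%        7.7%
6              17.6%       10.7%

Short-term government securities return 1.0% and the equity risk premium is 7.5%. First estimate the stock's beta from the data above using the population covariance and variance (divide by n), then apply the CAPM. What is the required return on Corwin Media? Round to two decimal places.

9.54%

Mean R_i = (-4.3 − 0.8 + 2.9 + 3.6 + 6.0 + 17.6) / 6 = 4.1667%
Mean R_m = (-4.1 − 3.7 + 3.2 + 0.3 + 7.7 + 10.7) / 6 = 2.3500%
Σ(R_i − R̄_i)(R_m − R̄_m) = 206.7200  ⇒  Cov = 206.7200 / 6 = 34.4533
Σ(R_m − R̄_m)² = 181.4750  ⇒  Var(R_m) = 181.4750 / 6 = 30.2458
β = Cov / Var(R_m) = 34.4533 / 30.2458 = 1.1391
E(R) = R_f + β × MRP = 1.0% + 1.1391 × 7.5% = 9.54%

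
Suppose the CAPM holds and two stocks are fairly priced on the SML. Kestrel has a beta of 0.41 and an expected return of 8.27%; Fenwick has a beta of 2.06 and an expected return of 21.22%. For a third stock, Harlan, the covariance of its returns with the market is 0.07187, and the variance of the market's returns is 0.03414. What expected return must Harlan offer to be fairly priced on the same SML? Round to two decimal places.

21.57%

MRP = (21.22% − 8.27%) / (2.06 − 0.41) = 7.8485%
R_f = 8.27% − 0.41 × 7.8485% = 5.0521%
β_Harlan = Cov / Var(R_m) = 0.07187 / 0.03414 = 2.1052
E(R_Harlan) = R_f + β × MRP = 5.0521% + 2.1052 × 7.8485% = 21.57%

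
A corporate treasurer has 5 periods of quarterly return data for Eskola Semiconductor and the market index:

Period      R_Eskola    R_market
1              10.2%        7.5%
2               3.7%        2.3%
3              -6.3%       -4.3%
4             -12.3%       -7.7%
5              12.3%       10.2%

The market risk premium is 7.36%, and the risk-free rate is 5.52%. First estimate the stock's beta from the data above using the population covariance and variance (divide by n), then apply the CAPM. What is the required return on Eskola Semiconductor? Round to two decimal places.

Mean R_i = (10.2 + 3.7 − 6.3 − 12.3 + 12.3) / 5 = 1.5200%
Mean R_m = (7.5 + 2.3 − 4.3 − 7.7 + 10.2) / 5 = 1.6000%
Σ(R_i − R̄_i)(R_m − R̄_m) = 320.1100  ⇒  Cov = 320.1100 / 5 = 64.0220
Σ(R_m − R̄_m)² = 230.5600  ⇒  Var(R_m) = 230.5600 / 5 = 46.1120
β = Cov / Var(R_m) = 64.0220 / 46.1120 = 1.3884
E(R) = R_f + β × MRP = 5.52% + 1.3884 × 7.36% = 15.74%

15.74%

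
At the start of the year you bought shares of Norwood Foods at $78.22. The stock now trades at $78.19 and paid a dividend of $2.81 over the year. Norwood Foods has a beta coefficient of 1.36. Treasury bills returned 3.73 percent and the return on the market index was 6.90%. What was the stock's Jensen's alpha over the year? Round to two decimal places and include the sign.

Realised HPR = (P1 + D1 − P0) / P0 = (78.19 + 2.81 − 78.22) / 78.22 = 2.78 / 78.22 = 3.5541%
MRP = 6.90% − 3.73% = 3.17%
CAPM required = R_f + β·MRP = 3.73% + 1.36 × 3.17% = 8.0412%
α = realised − required = 3.5541% − 8.0412% = -4.49%

-4.49%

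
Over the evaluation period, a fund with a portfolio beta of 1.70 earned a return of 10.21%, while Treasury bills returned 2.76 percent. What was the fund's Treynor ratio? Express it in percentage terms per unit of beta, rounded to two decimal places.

Treynor = (R_P − R_f) / β_P = (10.21% − 2.76%) / 1.7000 = 7.45% / 1.7000 = 4.38%

4.38%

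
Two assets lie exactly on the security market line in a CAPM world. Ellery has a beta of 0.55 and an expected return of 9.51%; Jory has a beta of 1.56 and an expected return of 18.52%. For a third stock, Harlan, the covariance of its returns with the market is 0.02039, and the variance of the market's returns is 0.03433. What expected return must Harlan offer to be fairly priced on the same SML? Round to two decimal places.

MRP = (18.52% − 9.51%) / (1.56 − 0.55) = 8.9208%
R_f = 9.51% − 0.55 × 8.9208% = 4.6036%
β_Harlan = Cov / Var(R_m) = 0.02039 / 0.03433 = 0.5939
E(R_Harlan) = R_f + β × MRP = 4.6036% + 0.5939 × 8.9208% = 9.90%

9.90%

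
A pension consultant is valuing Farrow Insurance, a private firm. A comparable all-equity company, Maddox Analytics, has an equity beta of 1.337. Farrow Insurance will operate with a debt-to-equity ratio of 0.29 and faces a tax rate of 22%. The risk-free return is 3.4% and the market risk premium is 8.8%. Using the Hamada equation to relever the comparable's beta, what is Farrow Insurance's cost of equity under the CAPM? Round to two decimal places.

17.83%

β_L = β_U × [1 + (1 − t)(D/E)] = 1.337 × [1 + (1 − 0.22) × 0.29]
    = 1.337 × [1 + 0.78 × 0.29] = 1.337 × 1.2262 = 1.6394
E(R) = R_f + β_L × MRP = 3.4% + 1.6394 × 8.8% = 17.83%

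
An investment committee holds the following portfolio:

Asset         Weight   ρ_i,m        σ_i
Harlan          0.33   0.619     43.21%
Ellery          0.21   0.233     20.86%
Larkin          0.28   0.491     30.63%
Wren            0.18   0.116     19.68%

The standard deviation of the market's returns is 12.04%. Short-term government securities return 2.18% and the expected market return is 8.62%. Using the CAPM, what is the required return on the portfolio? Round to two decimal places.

β_Harlan = 0.619 × 43.21% / 12.04% = 2.2215
β_Ellery = 0.233 × 20.86% / 12.04% = 0.4037
β_Larkin = 0.491 × 30.63% / 12.04% = 1.2491
β_Wren = 0.116 × 19.68% / 12.04% = 0.1896
β_P = Σ w_i β_i = 0.33×2.2215 + 0.21×0.4037 + 0.28×1.2491 + 0.18×0.1896 = 1.2017
MRP = 8.62% − 2.18% = 6.44%
E(R_P) = R_f + β_P × MRP = 2.18% + 1.2017 × 6.44% = 9.92%

9.92%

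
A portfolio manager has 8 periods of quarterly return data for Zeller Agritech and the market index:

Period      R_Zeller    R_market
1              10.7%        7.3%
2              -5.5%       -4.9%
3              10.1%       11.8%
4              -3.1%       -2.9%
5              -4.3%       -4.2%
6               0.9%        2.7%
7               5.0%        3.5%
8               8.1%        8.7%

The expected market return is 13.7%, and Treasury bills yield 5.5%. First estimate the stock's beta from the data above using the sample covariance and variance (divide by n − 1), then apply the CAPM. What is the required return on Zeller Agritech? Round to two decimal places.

Mean R_i = (10.7 − 5.5 + 10.1 − 3.1 − 4.3 + 0.9 + 5.0 + 8.1) / 8 = 2.7375%
Mean R_m = (7.3 − 4.9 + 11.8 − 2.9 − 4.2 + 2.7 + 3.5 + 8.7) / 8 = 2.7500%
Σ(R_i − R̄_i)(R_m − R̄_m) = 281.4650  ⇒  Cov = 281.4650 / 7 = 40.2093
Σ(R_m − R̄_m)² = 277.3200  ⇒  Var(R_m) = 277.3200 / 7 = 39.6171
β = Cov / Var(R_m) = 40.2093 / 39.6171 = 1.0149
MRP = 13.7% − 5.5% = 8.20%
E(R) = R_f + β × MRP = 5.5% + 1.0149 × 8.2% = 13.82%

13.82%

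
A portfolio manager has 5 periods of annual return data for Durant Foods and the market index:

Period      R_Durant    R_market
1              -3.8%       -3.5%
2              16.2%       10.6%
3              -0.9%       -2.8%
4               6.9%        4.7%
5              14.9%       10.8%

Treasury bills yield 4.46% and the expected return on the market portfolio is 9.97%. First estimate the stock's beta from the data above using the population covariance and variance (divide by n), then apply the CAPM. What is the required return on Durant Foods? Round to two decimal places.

Mean R_i = (-3.8 + 16.2 − 0.9 + 6.9 + 14.9) / 5 = 6.6600%
Mean R_m = (-3.5 + 10.6 − 2.8 + 4.7 + 10.8) / 5 = 3.9600%
Σ(R_i − R̄_i)(R_m − R̄_m) = 249.0220  ⇒  Cov = 249.0220 / 5 = 49.8044
Σ(R_m − R̄_m)² = 192.7720  ⇒  Var(R_m) = 192.7720 / 5 = 38.5544
β = Cov / Var(R_m) = 49.8044 / 38.5544 = 1.2918
MRP = 9.97% − 4.46% = 5.51%
E(R) = R_f + β × MRP = 4.46% + 1.2918 × 5.51% = 11.58%

11.58%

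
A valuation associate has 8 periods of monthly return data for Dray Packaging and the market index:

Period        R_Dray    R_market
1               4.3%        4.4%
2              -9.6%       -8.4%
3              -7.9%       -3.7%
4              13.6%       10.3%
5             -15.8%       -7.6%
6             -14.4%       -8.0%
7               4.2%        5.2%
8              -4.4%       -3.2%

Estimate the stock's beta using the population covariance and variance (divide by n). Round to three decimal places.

Mean R_i = (4.3 − 9.6 − 7.9 + 13.6 − 15.8 − 14.4 + 4.2 − 4.4) / 8 = -3.7500%
Mean R_m = (4.4 − 8.4 − 3.7 + 10.3 − 7.6 − 8.0 + 5.2 − 3.2) / 8 = -1.3750%
Σ(R_i − R̄_i)(R_m − R̄_m) = 498.8200  ⇒  Cov = 498.8200 / 8 = 62.3525
Σ(R_m − R̄_m)² = 353.6150  ⇒  Var(R_m) = 353.6150 / 8 = 44.2019
β = Cov / Var(R_m) = 62.3525 / 44.2019 = 1.4106

1.411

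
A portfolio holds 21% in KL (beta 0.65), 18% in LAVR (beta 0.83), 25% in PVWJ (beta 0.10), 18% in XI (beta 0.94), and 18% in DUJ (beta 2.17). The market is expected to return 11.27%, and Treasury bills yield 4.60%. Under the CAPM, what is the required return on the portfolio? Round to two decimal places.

10.41%

β_P = Σ w_i β_i = 0.21×0.65 + 0.18×0.83 + 0.25×0.10 + 0.18×0.94 + 0.18×2.17 = 0.8707
MRP = 11.27% − 4.60% = 6.67%
E(R_P) = R_f + β_P × MRP = 4.60% + 0.8707 × 6.67% = 10.41%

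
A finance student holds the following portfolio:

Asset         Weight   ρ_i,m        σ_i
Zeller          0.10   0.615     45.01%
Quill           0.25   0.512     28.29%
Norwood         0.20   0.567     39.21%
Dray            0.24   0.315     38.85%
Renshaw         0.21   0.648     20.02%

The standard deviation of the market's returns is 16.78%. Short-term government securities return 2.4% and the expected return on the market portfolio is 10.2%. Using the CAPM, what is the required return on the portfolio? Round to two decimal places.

β_Zeller = 0.615 × 45.01% / 16.78% = 1.6497
β_Quill = 0.512 × 28.29% / 16.78% = 0.8632
β_Norwood = 0.567 × 39.21% / 16.78% = 1.3249
β_Dray = 0.315 × 38.85% / 16.78% = 0.7293
β_Renshaw = 0.648 × 20.02% / 16.78% = 0.7731
β_P = Σ w_i β_i = 0.10×1.6497 + 0.25×0.8632 + 0.20×1.3249 + 0.24×0.7293 + 0.21×0.7731 = 0.9831
MRP = 10.2% − 2.4% = 7.80%
E(R_P) = R_f + β_P × MRP = 2.4% + 0.9831 × 7.8% = 10.07%

10.07%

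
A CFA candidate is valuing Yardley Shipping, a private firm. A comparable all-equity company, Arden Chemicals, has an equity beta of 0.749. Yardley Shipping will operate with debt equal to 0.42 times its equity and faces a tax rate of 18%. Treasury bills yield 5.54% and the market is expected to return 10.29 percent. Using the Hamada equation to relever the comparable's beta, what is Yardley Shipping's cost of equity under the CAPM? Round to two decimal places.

10.32%

β_L = β_U × [1 + (1 − t)(D/E)] = 0.749 × [1 + (1 − 0.18) × 0.42]
    = 0.749 × [1 + 0.82 × 0.42] = 0.749 × 1.3444 = 1.0070
MRP = 10.29% − 5.54% = 4.75%
E(R) = R_f + β_L × MRP = 5.54% + 1.0070 × 4.75% = 10.32%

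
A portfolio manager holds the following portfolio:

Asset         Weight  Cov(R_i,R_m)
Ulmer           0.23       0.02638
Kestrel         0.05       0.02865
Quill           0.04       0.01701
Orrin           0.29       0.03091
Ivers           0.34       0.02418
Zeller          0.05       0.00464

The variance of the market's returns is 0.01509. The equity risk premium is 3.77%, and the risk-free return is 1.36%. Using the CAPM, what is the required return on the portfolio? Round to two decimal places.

β_Ulmer = 0.02638 / 0.01509 = 1.7482
β_Kestrel = 0.02865 / 0.01509 = 1.8986
β_Quill = 0.01701 / 0.01509 = 1.1272
β_Orrin = 0.03091 / 0.01509 = 2.0484
β_Ivers = 0.02418 / 0.01509 = 1.6024
β_Zeller = 0.00464 / 0.01509 = 0.3075
β_P = Σ w_i β_i = 0.23×1.7482 + 0.05×1.8986 + 0.04×1.1272 + 0.29×2.0484 + 0.34×1.6024 + 0.05×0.3075 = 1.6963
E(R_P) = R_f + β_P × MRP = 1.36% + 1.6963 × 3.77% = 7.76%

7.76%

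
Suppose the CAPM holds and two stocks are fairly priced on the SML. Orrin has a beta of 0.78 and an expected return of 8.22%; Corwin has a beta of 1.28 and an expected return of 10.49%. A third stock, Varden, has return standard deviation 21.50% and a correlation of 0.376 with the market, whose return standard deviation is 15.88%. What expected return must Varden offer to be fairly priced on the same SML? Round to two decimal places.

6.99%

MRP = (10.49% − 8.22%) / (1.28 − 0.78) = 4.5400%
R_f = 8.22% − 0.78 × 4.5400% = 4.6788%
β_Varden = ρ·σ_i/σ_m = 0.376 × 21.50 / 15.88 = 0.5091
E(R_Varden) = R_f + β × MRP = 4.6788% + 0.5091 × 4.5400% = 6.99%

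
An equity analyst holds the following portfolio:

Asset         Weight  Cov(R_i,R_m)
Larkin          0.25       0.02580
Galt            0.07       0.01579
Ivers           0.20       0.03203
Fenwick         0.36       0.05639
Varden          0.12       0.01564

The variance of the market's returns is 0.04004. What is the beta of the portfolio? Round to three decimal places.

β_Larkin = 0.02580 / 0.04004 = 0.6444
β_Galt = 0.01579 / 0.04004 = 0.3944
β_Ivers = 0.03203 / 0.04004 = 0.8000
β_Fenwick = 0.05639 / 0.04004 = 1.4083
β_Varden = 0.01564 / 0.04004 = 0.3906
β_P = Σ w_i β_i = 0.25×0.6444 + 0.07×0.3944 + 0.20×0.8000 + 0.36×1.4083 + 0.12×0.3906 = 0.9026

0.903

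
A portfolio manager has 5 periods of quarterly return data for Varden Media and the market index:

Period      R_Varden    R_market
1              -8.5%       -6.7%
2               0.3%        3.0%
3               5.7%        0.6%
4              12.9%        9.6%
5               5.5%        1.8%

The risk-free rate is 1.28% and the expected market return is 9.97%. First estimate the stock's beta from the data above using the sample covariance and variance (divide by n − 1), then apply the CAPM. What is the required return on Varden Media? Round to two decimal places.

12.06%

Mean R_i = (-8.5 + 0.3 + 5.7 + 12.9 + 5.5) / 5 = 3.1800%
Mean R_m = (-6.7 + 3.0 + 0.6 + 9.6 + 1.8) / 5 = 1.6600%
Σ(R_i − R̄_i)(R_m − R̄_m) = 168.6160  ⇒  Cov = 168.6160 / 4 = 42.1540
Σ(R_m − R̄_m)² = 135.8720  ⇒  Var(R_m) = 135.8720 / 4 = 33.9680
β = Cov / Var(R_m) = 42.1540 / 33.9680 = 1.2410
MRP = 9.97% − 1.28% = 8.69%
E(R) = R_f + β × MRP = 1.28% + 1.2410 × 8.69% = 12.06%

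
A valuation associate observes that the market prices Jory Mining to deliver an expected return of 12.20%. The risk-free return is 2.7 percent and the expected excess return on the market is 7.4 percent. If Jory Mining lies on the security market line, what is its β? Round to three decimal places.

1.284

β = (E(R) − R_f) / MRP = (12.20% − 2.7%) / 7.4% = 9.50% / 7.4% = 1.284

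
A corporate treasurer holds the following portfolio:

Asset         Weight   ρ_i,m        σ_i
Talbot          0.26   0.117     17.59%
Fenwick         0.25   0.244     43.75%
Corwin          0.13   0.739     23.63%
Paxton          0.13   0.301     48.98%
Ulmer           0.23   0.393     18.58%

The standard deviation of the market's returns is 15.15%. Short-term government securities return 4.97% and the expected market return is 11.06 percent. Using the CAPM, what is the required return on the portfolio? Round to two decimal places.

β_Talbot = 0.117 × 17.59% / 15.15% = 0.1358
β_Fenwick = 0.244 × 43.75% / 15.15% = 0.7046
β_Corwin = 0.739 × 23.63% / 15.15% = 1.1526
β_Paxton = 0.301 × 48.98% / 15.15% = 0.9731
β_Ulmer = 0.393 × 18.58% / 15.15% = 0.4820
β_P = Σ w_i β_i = 0.26×0.1358 + 0.25×0.7046 + 0.13×1.1526 + 0.13×0.9731 + 0.23×0.4820 = 0.5987
MRP = 11.06% − 4.97% = 6.09%
E(R_P) = R_f + β_P × MRP = 4.97% + 0.5987 × 6.09% = 8.62%

8.62%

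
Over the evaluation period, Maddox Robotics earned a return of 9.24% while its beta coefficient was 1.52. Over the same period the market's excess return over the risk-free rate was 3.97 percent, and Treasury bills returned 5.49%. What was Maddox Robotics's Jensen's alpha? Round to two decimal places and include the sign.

CAPM benchmark = R_f + β(R_m − R_f) = 5.49% + 1.52 × 3.97% = 11.5244%
α = actual − benchmark = 9.24% − 11.5244% = -2.28%

-2.28%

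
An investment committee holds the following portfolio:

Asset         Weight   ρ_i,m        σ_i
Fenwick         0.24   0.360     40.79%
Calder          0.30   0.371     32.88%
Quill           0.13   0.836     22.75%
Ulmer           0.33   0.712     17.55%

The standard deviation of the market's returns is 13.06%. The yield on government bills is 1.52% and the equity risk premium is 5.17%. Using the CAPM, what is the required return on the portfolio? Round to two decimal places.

6.97%

β_Fenwick = 0.360 × 40.79% / 13.06% = 1.1244
β_Calder = 0.371 × 32.88% / 13.06% = 0.9340
β_Quill = 0.836 × 22.75% / 13.06% = 1.4563
β_Ulmer = 0.712 × 17.55% / 13.06% = 0.9568
β_P = Σ w_i β_i = 0.24×1.1244 + 0.30×0.9340 + 0.13×1.4563 + 0.33×0.9568 = 1.0551
E(R_P) = R_f + β_P × MRP = 1.52% + 1.0551 × 5.17% = 6.97%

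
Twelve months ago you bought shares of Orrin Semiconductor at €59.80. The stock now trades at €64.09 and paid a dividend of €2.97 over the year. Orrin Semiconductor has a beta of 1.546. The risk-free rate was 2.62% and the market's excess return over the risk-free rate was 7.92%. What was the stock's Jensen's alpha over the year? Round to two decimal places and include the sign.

-2.72%

Realised HPR = (P1 + D1 − P0) / P0 = (64.09 + 2.97 − 59.80) / 59.80 = 7.26 / 59.80 = 12.1405%
CAPM required = R_f + β·MRP = 2.62% + 1.546 × 7.92% = 14.86432%
α = realised − required = 12.1405% − 14.86432% = -2.72%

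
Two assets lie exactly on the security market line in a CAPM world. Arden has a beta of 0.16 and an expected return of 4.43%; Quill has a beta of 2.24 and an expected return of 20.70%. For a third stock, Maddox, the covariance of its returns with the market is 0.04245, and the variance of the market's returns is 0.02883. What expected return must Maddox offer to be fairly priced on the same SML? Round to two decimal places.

MRP = (20.70% − 4.43%) / (2.24 − 0.16) = 7.8221%
R_f = 4.43% − 0.16 × 7.8221% = 3.1785%
β_Maddox = Cov / Var(R_m) = 0.04245 / 0.02883 = 1.4724
E(R_Maddox) = R_f + β × MRP = 3.1785% + 1.4724 × 7.8221% = 14.70%

14.70%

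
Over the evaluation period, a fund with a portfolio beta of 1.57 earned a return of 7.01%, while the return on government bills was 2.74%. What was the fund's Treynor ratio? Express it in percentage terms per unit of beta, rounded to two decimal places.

Treynor = (R_P − R_f) / β_P = (7.01% − 2.74%) / 1.5700 = 4.27% / 1.5700 = 2.72%

2.72%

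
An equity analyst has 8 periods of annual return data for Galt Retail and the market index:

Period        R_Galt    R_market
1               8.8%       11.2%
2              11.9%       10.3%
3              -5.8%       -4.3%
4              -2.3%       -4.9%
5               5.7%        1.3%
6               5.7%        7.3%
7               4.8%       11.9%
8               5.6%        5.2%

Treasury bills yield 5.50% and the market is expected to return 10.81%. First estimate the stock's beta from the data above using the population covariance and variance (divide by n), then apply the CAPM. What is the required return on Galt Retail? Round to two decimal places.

9.34%

Mean R_i = (8.8 + 11.9 − 5.8 − 2.3 + 5.7 + 5.7 + 4.8 + 5.6) / 8 = 4.3000%
Mean R_m = (11.2 + 10.3 − 4.3 − 4.9 + 1.3 + 7.3 + 11.9 + 5.2) / 8 = 4.7500%
Σ(R_i − R̄_i)(R_m − R̄_m) = 229.2000  ⇒  Cov = 229.2000 / 8 = 28.6500
Σ(R_m − R̄_m)² = 317.1600  ⇒  Var(R_m) = 317.1600 / 8 = 39.6450
β = Cov / Var(R_m) = 28.6500 / 39.6450 = 0.7227
MRP = 10.81% − 5.50% = 5.31%
E(R) = R_f + β × MRP = 5.50% + 0.7227 × 5.31% = 9.34%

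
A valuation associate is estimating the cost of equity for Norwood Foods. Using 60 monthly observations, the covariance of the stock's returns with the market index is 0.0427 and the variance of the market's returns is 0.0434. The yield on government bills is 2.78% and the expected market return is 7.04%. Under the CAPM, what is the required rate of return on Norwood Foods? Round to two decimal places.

6.97%

β = Cov(R_i, R_m) / Var(R_m) = 0.0427 / 0.0434 = 0.9839
MRP = 7.04% − 2.78% = 4.26%
E(R) = R_f + β × MRP = 2.78% + 0.9839 × 4.26% = 6.97%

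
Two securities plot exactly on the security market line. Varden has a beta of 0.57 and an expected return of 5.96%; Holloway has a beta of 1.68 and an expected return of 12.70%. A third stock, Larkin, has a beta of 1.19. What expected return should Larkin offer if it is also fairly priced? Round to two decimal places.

9.72%

MRP (SML slope) = (12.70% − 5.96%) / (1.68 − 0.57) = 6.74% / 1.11 = 6.0721%
R_f (intercept) = 5.96% − 0.57 × 6.0721% = 2.4989%
E(R_Larkin) = R_f + β × MRP = 2.4989% + 1.19 × 6.0721% = 9.72%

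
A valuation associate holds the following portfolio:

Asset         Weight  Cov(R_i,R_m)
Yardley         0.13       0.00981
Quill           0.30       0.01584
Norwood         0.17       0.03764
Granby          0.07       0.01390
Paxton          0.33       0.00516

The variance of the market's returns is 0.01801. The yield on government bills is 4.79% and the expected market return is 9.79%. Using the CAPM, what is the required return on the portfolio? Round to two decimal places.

β_Yardley = 0.00981 / 0.01801 = 0.5447
β_Quill = 0.01584 / 0.01801 = 0.8795
β_Norwood = 0.03764 / 0.01801 = 2.0900
β_Granby = 0.01390 / 0.01801 = 0.7718
β_Paxton = 0.00516 / 0.01801 = 0.2865
β_P = Σ w_i β_i = 0.13×0.5447 + 0.30×0.8795 + 0.17×2.0900 + 0.07×0.7718 + 0.33×0.2865 = 0.8385
MRP = 9.79% − 4.79% = 5.00%
E(R_P) = R_f + β_P × MRP = 4.79% + 0.8385 × 5.00% = 8.98%

8.98%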